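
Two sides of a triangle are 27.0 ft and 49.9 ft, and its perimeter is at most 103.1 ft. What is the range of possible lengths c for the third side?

Triangle inequality alone gives 22.9 < c < 76.9.
The perimeter condition gives c ≤ 103.1 − 27.0 − 49.9 = 26.2.
Intersecting the two: 22.9 < c ≤ 26.2.

22.9 < c ≤ 26.2 ft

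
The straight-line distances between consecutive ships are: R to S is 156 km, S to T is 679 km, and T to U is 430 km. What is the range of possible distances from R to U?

The maximum is all hops collinear in one direction: 156 + 679 + 430 = 1265.
The longest hop is 679; the others sum to 586. Folding the others back against it leaves at least 679 − 586 = 93.

93 ≤ RU ≤ 1265 km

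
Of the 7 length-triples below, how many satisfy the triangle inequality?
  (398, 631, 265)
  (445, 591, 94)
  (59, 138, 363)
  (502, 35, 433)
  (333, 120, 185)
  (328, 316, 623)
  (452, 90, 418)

(265,398,631): 265+398 > 631 → valid
(94,445,591): 94+445 ≤ 591 → not valid
(59,138,363): 59+138 ≤ 363 → not valid
(35,433,502): 35+433 ≤ 502 → not valid
(120,185,333): 120+185 ≤ 333 → not valid
(316,328,623): 316+328 > 623 → valid
(90,418,452): 90+418 > 452 → valid
3 of the 7 triples form a triangle.

3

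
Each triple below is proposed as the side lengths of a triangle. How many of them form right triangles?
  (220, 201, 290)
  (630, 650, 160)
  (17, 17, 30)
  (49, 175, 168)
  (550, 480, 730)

3

(220,201,290): 201²+220² = 88801 > 84100 = 290² → acute
(630,650,160): 160²+630² = 422500 = 650² → right
(17,17,30): 17²+17² = 578 < 900 = 30² → obtuse
(49,175,168): 49²+168² = 30625 = 175² → right
(550,480,730): 480²+550² = 532900 = 730² → right
3 of the 5 are right.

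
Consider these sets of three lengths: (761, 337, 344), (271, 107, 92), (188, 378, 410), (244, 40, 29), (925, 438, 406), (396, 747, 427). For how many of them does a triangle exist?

(337,344,761): 337+344 ≤ 761 → not valid
(92,107,271): 92+107 ≤ 271 → not valid
(188,378,410): 188+378 > 410 → valid
(29,40,244): 29+40 ≤ 244 → not valid
(406,438,925): 406+438 ≤ 925 → not valid
(396,427,747): 396+427 > 747 → valid
2 of the 6 triples form a triangle.

2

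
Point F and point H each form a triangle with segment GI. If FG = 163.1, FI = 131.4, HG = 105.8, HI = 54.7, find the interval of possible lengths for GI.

From triangle FGI: |163.1 − 131.4| < GI < 163.1 + 131.4, i.e. 31.7 < GI < 294.5.
From triangle HGI: 51.1 < GI < 160.5.
Both must hold, so GI lies in the intersection.

51.1 < GI < 160.5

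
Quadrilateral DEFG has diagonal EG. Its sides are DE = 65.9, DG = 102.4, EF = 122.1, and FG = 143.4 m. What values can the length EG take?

From triangle DEG: |65.9 − 102.4| < EG < 65.9 + 102.4, i.e. 36.5 < EG < 168.3.
From triangle FEG: 21.3 < EG < 265.5.
Both must hold, so EG lies in the intersection.

36.5 < EG < 168.3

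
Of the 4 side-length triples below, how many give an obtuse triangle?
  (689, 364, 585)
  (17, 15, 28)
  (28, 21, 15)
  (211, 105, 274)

(689,364,585): 364²+585² = 474721 = 689² → right
(17,15,28): 15²+17² = 514 < 784 = 28² → obtuse
(28,21,15): 15²+21² = 666 < 784 = 28² → obtuse
(211,105,274): 105²+211² = 55546 < 75076 = 274² → obtuse
3 of the 4 are obtuse.

3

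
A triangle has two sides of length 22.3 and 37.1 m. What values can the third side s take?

By the triangle inequality, s must be less than 22.3 + 37.1 = 59.4 and greater than |22.3 − 37.1| = 14.8.

14.8 < s < 59.4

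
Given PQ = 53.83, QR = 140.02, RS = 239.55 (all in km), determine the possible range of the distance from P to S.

The maximum is all hops collinear in one direction: 53.83 + 140.02 + 239.55 = 433.40.
The longest hop is 239.55; the others sum to 193.85. Folding the others back against it leaves at least 239.55 − 193.85 = 45.70.

45.70 ≤ PS ≤ 433.40 km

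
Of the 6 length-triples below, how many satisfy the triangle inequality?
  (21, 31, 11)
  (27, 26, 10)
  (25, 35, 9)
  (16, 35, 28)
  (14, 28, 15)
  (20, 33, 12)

(11,21,31): 11+21 > 31 → valid
(10,26,27): 10+26 > 27 → valid
(9,25,35): 9+25 ≤ 35 → not valid
(16,28,35): 16+28 > 35 → valid
(14,15,28): 14+15 > 28 → valid
(12,20,33): 12+20 ≤ 33 → not valid
4 of the 6 triples form a triangle.

4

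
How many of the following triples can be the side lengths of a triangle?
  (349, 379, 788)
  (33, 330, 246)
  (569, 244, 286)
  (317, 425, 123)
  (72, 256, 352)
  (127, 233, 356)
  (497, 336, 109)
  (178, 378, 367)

3

(349,379,788): 349+379 ≤ 788 → not valid
(33,246,330): 33+246 ≤ 330 → not valid
(244,286,569): 244+286 ≤ 569 → not valid
(123,317,425): 123+317 > 425 → valid
(72,256,352): 72+256 ≤ 352 → not valid
(127,233,356): 127+233 > 356 → valid
(109,336,497): 109+336 ≤ 497 → not valid
(178,367,378): 178+367 > 378 → valid
3 of the 8 triples form a triangle.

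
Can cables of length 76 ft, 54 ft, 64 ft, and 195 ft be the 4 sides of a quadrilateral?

No

For a quadrilateral, each side must be shorter than the sum of the others.
Here the longest side is 195, but the remaining 3 sides sum to only 194.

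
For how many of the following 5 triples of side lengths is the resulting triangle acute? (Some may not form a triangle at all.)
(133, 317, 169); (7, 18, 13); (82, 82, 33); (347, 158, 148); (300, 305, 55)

(133,317,169): 133+169 ≤ 317, not a triangle
(7,18,13): 7²+13² = 218 < 324 = 18² → obtuse
(82,82,33): 33²+82² = 7813 > 6724 = 82² → acute
(347,158,148): 148+158 ≤ 347, not a triangle
(300,305,55): 55²+300² = 93025 = 305² → right
1 of the 5 is acute.

1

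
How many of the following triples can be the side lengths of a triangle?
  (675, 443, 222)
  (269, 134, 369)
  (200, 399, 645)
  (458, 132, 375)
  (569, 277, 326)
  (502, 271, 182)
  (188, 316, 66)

(222,443,675): 222+443 ≤ 675 → not valid
(134,269,369): 134+269 > 369 → valid
(200,399,645): 200+399 ≤ 645 → not valid
(132,375,458): 132+375 > 458 → valid
(277,326,569): 277+326 > 569 → valid
(182,271,502): 182+271 ≤ 502 → not valid
(66,188,316): 66+188 ≤ 316 → not valid
3 of the 7 triples form a triangle.

3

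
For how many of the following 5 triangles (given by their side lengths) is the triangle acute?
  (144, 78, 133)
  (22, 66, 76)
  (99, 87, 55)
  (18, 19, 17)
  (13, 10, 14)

4

(144,78,133): 78²+133² = 23773 > 20736 = 144² → acute
(22,66,76): 22²+66² = 4840 < 5776 = 76² → obtuse
(99,87,55): 55²+87² = 10594 > 9801 = 99² → acute
(18,19,17): 17²+18² = 613 > 361 = 19² → acute
(13,10,14): 10²+13² = 269 > 196 = 14² → acute
4 of the 5 are acute.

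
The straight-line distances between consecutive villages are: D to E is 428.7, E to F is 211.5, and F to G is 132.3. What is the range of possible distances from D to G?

84.9 ≤ DG ≤ 772.5

The maximum is all hops collinear in one direction: 428.7 + 211.5 + 132.3 = 772.5.
The longest hop is 428.7; the others sum to 343.8. Folding the others back against it leaves at least 428.7 − 343.8 = 84.9.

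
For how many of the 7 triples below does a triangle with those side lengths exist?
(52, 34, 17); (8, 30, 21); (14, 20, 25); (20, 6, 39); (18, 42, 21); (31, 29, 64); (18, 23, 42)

1

(17,34,52): 17+34 ≤ 52 → not valid
(8,21,30): 8+21 ≤ 30 → not valid
(14,20,25): 14+20 > 25 → valid
(6,20,39): 6+20 ≤ 39 → not valid
(18,21,42): 18+21 ≤ 42 → not valid
(29,31,64): 29+31 ≤ 64 → not valid
(18,23,42): 18+23 ≤ 42 → not valid
1 of the 7 triples forms a triangle.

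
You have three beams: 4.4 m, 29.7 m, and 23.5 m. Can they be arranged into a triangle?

The longest side is 29.7, but the other two sum to only 27.9.
27.9 < 29.7, so the triangle inequality fails.

No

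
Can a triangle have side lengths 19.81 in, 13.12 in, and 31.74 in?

The longest side is 31.74, and the other two sum to 32.93.
Since 32.93 > 31.74, the triangle inequality holds.

Yes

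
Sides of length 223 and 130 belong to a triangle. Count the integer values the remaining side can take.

259

The third side lies in the open interval (93, 353).
Integers from 94 to 352 inclusive: 352 − 94 + 1 = 259.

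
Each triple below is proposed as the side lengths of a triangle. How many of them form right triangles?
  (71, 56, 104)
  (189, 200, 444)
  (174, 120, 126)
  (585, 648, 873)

2

(71,56,104): 56²+71² = 8177 < 10816 = 104² → obtuse
(189,200,444): 189+200 ≤ 444, not a triangle
(174,120,126): 120²+126² = 30276 = 174² → right
(585,648,873): 585²+648² = 762129 = 873² → right
2 of the 4 are right.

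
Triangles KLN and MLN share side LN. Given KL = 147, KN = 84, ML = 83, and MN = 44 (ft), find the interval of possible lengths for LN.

From triangle KLN: |147 − 84| < LN < 147 + 84, i.e. 63 < LN < 231.
From triangle MLN: 39 < LN < 127.
Both must hold, so LN lies in the intersection.

63 < LN < 127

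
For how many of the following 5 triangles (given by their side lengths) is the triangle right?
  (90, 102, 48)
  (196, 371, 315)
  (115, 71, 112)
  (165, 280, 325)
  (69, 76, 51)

(90,102,48): 48²+90² = 10404 = 102² → right
(196,371,315): 196²+315² = 137641 = 371² → right
(115,71,112): 71²+112² = 17585 > 13225 = 115² → acute
(165,280,325): 165²+280² = 105625 = 325² → right
(69,76,51): 51²+69² = 7362 > 5776 = 76² → acute
3 of the 5 are right.

3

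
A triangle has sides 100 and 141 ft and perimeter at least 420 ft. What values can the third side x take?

179 ≤ x < 241 ft

Triangle inequality alone gives 41 < x < 241.
The perimeter condition gives x ≥ 420 − 100 − 141 = 179.
Intersecting the two: 179 ≤ x < 241.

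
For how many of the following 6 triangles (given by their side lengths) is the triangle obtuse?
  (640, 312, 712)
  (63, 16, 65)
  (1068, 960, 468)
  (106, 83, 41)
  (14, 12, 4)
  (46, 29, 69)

3

(640,312,712): 312²+640² = 506944 = 712² → right
(63,16,65): 16²+63² = 4225 = 65² → right
(1068,960,468): 468²+960² = 1140624 = 1068² → right
(106,83,41): 41²+83² = 8570 < 11236 = 106² → obtuse
(14,12,4): 4²+12² = 160 < 196 = 14² → obtuse
(46,29,69): 29²+46² = 2957 < 4761 = 69² → obtuse
3 of the 6 are obtuse.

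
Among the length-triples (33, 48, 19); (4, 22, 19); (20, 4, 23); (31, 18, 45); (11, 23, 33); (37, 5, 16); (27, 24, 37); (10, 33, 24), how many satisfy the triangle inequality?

(19,33,48): 19+33 > 48 → valid
(4,19,22): 4+19 > 22 → valid
(4,20,23): 4+20 > 23 → valid
(18,31,45): 18+31 > 45 → valid
(11,23,33): 11+23 > 33 → valid
(5,16,37): 5+16 ≤ 37 → not valid
(24,27,37): 24+27 > 37 → valid
(10,24,33): 10+24 > 33 → valid
7 of the 8 triples form a triangle.

7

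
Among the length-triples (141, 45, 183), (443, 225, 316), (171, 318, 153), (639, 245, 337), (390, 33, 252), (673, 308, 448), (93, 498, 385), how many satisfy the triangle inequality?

(45,141,183): 45+141 > 183 → valid
(225,316,443): 225+316 > 443 → valid
(153,171,318): 153+171 > 318 → valid
(245,337,639): 245+337 ≤ 639 → not valid
(33,252,390): 33+252 ≤ 390 → not valid
(308,448,673): 308+448 > 673 → valid
(93,385,498): 93+385 ≤ 498 → not valid
4 of the 7 triples form a triangle.

4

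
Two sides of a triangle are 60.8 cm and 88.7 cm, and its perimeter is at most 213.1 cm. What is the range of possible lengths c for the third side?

Triangle inequality alone gives 27.9 < c < 149.5.
The perimeter condition gives c ≤ 213.1 − 60.8 − 88.7 = 63.6.
Intersecting the two: 27.9 < c ≤ 63.6.

27.9 < c ≤ 63.6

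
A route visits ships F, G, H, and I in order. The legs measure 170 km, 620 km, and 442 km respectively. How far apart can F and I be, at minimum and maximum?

The maximum is all hops collinear in one direction: 170 + 620 + 442 = 1232.
The longest hop is 620; the others sum to 612. Folding the others back against it leaves at least 620 − 612 = 8.

8 ≤ FI ≤ 1232 km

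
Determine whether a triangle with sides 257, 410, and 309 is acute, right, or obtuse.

Compare the square of the longest side to the sum of squares of the other two: 257² + 309² = 161530 < 168100 = 410².

obtuse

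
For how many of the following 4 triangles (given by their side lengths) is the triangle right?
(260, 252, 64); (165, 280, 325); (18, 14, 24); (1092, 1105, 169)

3

(260,252,64): 64²+252² = 67600 = 260² → right
(165,280,325): 165²+280² = 105625 = 325² → right
(18,14,24): 14²+18² = 520 < 576 = 24² → obtuse
(1092,1105,169): 169²+1092² = 1221025 = 1105² → right
3 of the 4 are right.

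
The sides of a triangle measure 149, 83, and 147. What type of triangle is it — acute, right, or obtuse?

Compare the square of the longest side to the sum of squares of the other two: 83² + 147² = 28498 > 22201 = 149².

acute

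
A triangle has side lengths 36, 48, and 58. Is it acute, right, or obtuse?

Compare the square of the longest side to the sum of squares of the other two: 36² + 48² = 3600 > 3364 = 58².

acute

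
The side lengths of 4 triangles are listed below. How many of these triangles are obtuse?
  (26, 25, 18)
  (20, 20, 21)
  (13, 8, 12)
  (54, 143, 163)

1

(26,25,18): 18²+25² = 949 > 676 = 26² → acute
(20,20,21): 20²+20² = 800 > 441 = 21² → acute
(13,8,12): 8²+12² = 208 > 169 = 13² → acute
(54,143,163): 54²+143² = 23365 < 26569 = 163² → obtuse
1 of the 4 is obtuse.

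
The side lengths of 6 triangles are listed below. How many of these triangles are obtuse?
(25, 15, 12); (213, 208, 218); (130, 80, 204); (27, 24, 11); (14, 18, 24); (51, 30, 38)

(25,15,12): 12²+15² = 369 < 625 = 25² → obtuse
(213,208,218): 208²+213² = 88633 > 47524 = 218² → acute
(130,80,204): 80²+130² = 23300 < 41616 = 204² → obtuse
(27,24,11): 11²+24² = 697 < 729 = 27² → obtuse
(14,18,24): 14²+18² = 520 < 576 = 24² → obtuse
(51,30,38): 30²+38² = 2344 < 2601 = 51² → obtuse
5 of the 6 are obtuse.

5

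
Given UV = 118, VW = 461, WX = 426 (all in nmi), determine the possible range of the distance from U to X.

The maximum is all hops collinear in one direction: 118 + 461 + 426 = 1005.
The longest hop is 461; the others sum to 544. Since 461 ≤ 544, the path can fold back on itself completely, so the minimum distance is 0.

0 ≤ UX ≤ 1005 nmi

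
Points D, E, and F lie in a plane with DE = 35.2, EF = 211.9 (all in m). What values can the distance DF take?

176.7 ≤ DF ≤ 247.1 m

By the triangle inequality, |35.2 − 211.9| ≤ DF ≤ 35.2 + 211.9.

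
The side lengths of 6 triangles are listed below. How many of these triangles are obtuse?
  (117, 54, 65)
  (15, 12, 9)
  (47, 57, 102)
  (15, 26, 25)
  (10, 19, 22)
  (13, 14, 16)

(117,54,65): 54²+65² = 7141 < 13689 = 117² → obtuse
(15,12,9): 9²+12² = 225 = 15² → right
(47,57,102): 47²+57² = 5458 < 10404 = 102² → obtuse
(15,26,25): 15²+25² = 850 > 676 = 26² → acute
(10,19,22): 10²+19² = 461 < 484 = 22² → obtuse
(13,14,16): 13²+14² = 365 > 256 = 16² → acute
3 of the 6 are obtuse.

3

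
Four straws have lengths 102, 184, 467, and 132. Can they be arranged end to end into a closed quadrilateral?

No

For a quadrilateral, each side must be shorter than the sum of the others.
Here the longest side is 467, but the remaining 3 sides sum to only 418.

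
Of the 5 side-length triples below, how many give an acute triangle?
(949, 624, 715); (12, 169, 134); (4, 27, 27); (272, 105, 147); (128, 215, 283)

1

(949,624,715): 624²+715² = 900601 = 949² → right
(12,169,134): 12+134 ≤ 169, not a triangle
(4,27,27): 4²+27² = 745 > 729 = 27² → acute
(272,105,147): 105+147 ≤ 272, not a triangle
(128,215,283): 128²+215² = 62609 < 80089 = 283² → obtuse
1 of the 5 is acute.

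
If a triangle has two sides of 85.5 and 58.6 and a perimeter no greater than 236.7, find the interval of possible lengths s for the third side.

Triangle inequality alone gives 26.9 < s < 144.1.
The perimeter condition gives s ≤ 236.7 − 85.5 − 58.6 = 92.6.
Intersecting the two: 26.9 < s ≤ 92.6.

26.9 < s ≤ 92.6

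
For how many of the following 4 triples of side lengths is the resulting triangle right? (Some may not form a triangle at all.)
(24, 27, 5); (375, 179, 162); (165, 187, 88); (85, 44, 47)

(24,27,5): 5²+24² = 601 < 729 = 27² → obtuse
(375,179,162): 162+179 ≤ 375, not a triangle
(165,187,88): 88²+165² = 34969 = 187² → right
(85,44,47): 44²+47² = 4145 < 7225 = 85² → obtuse
1 of the 4 is right.

1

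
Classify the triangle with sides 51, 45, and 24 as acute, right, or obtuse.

Compare the square of the longest side to the sum of squares of the other two: 24² + 45² = 2601 = 51².

right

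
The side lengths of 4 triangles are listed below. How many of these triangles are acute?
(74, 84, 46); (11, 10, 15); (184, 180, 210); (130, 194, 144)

(74,84,46): 46²+74² = 7592 > 7056 = 84² → acute
(11,10,15): 10²+11² = 221 < 225 = 15² → obtuse
(184,180,210): 180²+184² = 66256 > 44100 = 210² → acute
(130,194,144): 130²+144² = 37636 = 194² → right
2 of the 4 are acute.

2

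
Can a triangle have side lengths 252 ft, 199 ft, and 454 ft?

No

The longest side is 454, but the other two sum to only 451.
451 < 454, so the triangle inequality fails.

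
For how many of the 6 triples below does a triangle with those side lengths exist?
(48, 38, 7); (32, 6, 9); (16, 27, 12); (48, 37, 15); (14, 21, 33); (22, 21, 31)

(7,38,48): 7+38 ≤ 48 → not valid
(6,9,32): 6+9 ≤ 32 → not valid
(12,16,27): 12+16 > 27 → valid
(15,37,48): 15+37 > 48 → valid
(14,21,33): 14+21 > 33 → valid
(21,22,31): 21+22 > 31 → valid
4 of the 6 triples form a triangle.

4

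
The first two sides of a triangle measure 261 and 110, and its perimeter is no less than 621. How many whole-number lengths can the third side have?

Triangle inequality: 151 < x < 371. Perimeter ≥ 621 gives x ≥ 621 − 261 − 110 = 250.
So 250 ≤ x < 371; integers 250 through 370: 121 values.

121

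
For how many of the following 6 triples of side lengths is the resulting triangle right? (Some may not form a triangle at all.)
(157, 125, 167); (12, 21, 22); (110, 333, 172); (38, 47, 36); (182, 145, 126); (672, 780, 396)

(157,125,167): 125²+157² = 40274 > 27889 = 167² → acute
(12,21,22): 12²+21² = 585 > 484 = 22² → acute
(110,333,172): 110+172 ≤ 333, not a triangle
(38,47,36): 36²+38² = 2740 > 2209 = 47² → acute
(182,145,126): 126²+145² = 36901 > 33124 = 182² → acute
(672,780,396): 396²+672² = 608400 = 780² → right
1 of the 6 is right.

1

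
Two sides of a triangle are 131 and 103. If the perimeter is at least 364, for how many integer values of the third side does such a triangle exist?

104

Triangle inequality: 28 < x < 234. Perimeter ≥ 364 gives x ≥ 364 − 131 − 103 = 130.
So 130 ≤ x < 234; integers 130 through 233: 104 values.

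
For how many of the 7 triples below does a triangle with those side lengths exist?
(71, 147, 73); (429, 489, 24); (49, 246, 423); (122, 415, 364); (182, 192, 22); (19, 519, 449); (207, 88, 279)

(71,73,147): 71+73 ≤ 147 → not valid
(24,429,489): 24+429 ≤ 489 → not valid
(49,246,423): 49+246 ≤ 423 → not valid
(122,364,415): 122+364 > 415 → valid
(22,182,192): 22+182 > 192 → valid
(19,449,519): 19+449 ≤ 519 → not valid
(88,207,279): 88+207 > 279 → valid
3 of the 7 triples form a triangle.

3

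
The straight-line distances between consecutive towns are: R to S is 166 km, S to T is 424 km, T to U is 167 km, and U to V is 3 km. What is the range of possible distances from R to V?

The maximum is all hops collinear in one direction: 166 + 424 + 167 + 3 = 760.
The longest hop is 424; the others sum to 336. Folding the others back against it leaves at least 424 − 336 = 88.

88 ≤ RV ≤ 760 km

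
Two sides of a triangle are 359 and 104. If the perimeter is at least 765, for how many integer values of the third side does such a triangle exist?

Triangle inequality: 255 < x < 463. Perimeter ≥ 765 gives x ≥ 765 − 359 − 104 = 302.
So 302 ≤ x < 463; integers 302 through 462: 161 values.

161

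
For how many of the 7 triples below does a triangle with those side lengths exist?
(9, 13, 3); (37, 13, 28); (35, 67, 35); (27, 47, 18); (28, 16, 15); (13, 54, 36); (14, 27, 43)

3

(3,9,13): 3+9 ≤ 13 → not valid
(13,28,37): 13+28 > 37 → valid
(35,35,67): 35+35 > 67 → valid
(18,27,47): 18+27 ≤ 47 → not valid
(15,16,28): 15+16 > 28 → valid
(13,36,54): 13+36 ≤ 54 → not valid
(14,27,43): 14+27 ≤ 43 → not valid
3 of the 7 triples form a triangle.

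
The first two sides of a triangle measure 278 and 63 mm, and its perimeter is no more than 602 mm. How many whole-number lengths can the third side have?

Triangle inequality: 215 < x < 341. Perimeter ≤ 602 gives x ≤ 602 − 278 − 63 = 261.
So 215 < x ≤ 261; integers 216 through 261: 46 values.

46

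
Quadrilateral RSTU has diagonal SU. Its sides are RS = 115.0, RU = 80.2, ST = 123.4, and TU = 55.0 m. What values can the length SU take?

From triangle RSU: |115.0 − 80.2| < SU < 115.0 + 80.2, i.e. 34.8 < SU < 195.2.
From triangle TSU: 68.4 < SU < 178.4.
Both must hold, so SU lies in the intersection.

68.4 < SU < 178.4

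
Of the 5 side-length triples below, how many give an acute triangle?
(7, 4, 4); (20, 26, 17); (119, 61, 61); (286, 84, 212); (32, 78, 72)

2

(7,4,4): 4²+4² = 32 < 49 = 7² → obtuse
(20,26,17): 17²+20² = 689 > 676 = 26² → acute
(119,61,61): 61²+61² = 7442 < 14161 = 119² → obtuse
(286,84,212): 84²+212² = 52000 < 81796 = 286² → obtuse
(32,78,72): 32²+72² = 6208 > 6084 = 78² → acute
2 of the 5 are acute.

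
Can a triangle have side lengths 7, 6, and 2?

Yes

The longest side is 7, and the other two sum to 8.
Since 8 > 7, the triangle inequality holds.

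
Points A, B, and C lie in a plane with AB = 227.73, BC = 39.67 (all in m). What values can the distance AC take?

188.06 ≤ AC ≤ 267.40 m

By the triangle inequality, |227.73 − 39.67| ≤ AC ≤ 227.73 + 39.67.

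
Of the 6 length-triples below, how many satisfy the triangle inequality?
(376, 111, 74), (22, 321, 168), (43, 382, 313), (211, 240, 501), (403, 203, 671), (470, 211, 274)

1

(74,111,376): 74+111 ≤ 376 → not valid
(22,168,321): 22+168 ≤ 321 → not valid
(43,313,382): 43+313 ≤ 382 → not valid
(211,240,501): 211+240 ≤ 501 → not valid
(203,403,671): 203+403 ≤ 671 → not valid
(211,274,470): 211+274 > 470 → valid
1 of the 6 triples forms a triangle.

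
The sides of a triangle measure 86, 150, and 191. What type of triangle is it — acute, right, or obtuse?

obtuse

Compare the square of the longest side to the sum of squares of the other two: 86² + 150² = 29896 < 36481 = 191².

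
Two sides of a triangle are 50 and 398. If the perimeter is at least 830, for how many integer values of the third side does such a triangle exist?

66

Triangle inequality: 348 < x < 448. Perimeter ≥ 830 gives x ≥ 830 − 50 − 398 = 382.
So 382 ≤ x < 448; integers 382 through 447: 66 values.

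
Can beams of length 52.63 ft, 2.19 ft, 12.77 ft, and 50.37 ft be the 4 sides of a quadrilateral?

Yes

A quadrilateral exists iff every side is shorter than the sum of the others — equivalently, the longest side is less than the sum of the rest.
Longest side 52.63 < 65.33 (sum of the remaining 3), so yes.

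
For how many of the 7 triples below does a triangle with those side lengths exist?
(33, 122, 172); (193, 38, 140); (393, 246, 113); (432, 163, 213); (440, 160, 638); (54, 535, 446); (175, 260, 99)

(33,122,172): 33+122 ≤ 172 → not valid
(38,140,193): 38+140 ≤ 193 → not valid
(113,246,393): 113+246 ≤ 393 → not valid
(163,213,432): 163+213 ≤ 432 → not valid
(160,440,638): 160+440 ≤ 638 → not valid
(54,446,535): 54+446 ≤ 535 → not valid
(99,175,260): 99+175 > 260 → valid
1 of the 7 triples forms a triangle.

1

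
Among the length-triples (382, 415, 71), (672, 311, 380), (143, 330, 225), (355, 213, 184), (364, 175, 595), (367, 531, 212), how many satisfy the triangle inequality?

(71,382,415): 71+382 > 415 → valid
(311,380,672): 311+380 > 672 → valid
(143,225,330): 143+225 > 330 → valid
(184,213,355): 184+213 > 355 → valid
(175,364,595): 175+364 ≤ 595 → not valid
(212,367,531): 212+367 > 531 → valid
5 of the 6 triples form a triangle.

5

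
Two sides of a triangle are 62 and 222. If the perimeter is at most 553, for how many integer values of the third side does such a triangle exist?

Triangle inequality: 160 < x < 284. Perimeter ≤ 553 gives x ≤ 553 − 62 − 222 = 269.
So 160 < x ≤ 269; integers 161 through 269: 109 values.

109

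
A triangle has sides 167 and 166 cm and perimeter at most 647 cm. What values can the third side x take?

Triangle inequality alone gives 1 < x < 333.
The perimeter condition gives x ≤ 647 − 167 − 166 = 314.
Intersecting the two: 1 < x ≤ 314.

1 < x ≤ 314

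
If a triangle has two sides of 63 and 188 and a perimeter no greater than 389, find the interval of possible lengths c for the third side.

Triangle inequality alone gives 125 < c < 251.
The perimeter condition gives c ≤ 389 − 63 − 188 = 138.
Intersecting the two: 125 < c ≤ 138.

125 < c ≤ 138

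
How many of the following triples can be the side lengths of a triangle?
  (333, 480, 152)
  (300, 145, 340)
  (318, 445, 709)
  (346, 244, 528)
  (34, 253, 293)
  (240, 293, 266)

5

(152,333,480): 152+333 > 480 → valid
(145,300,340): 145+300 > 340 → valid
(318,445,709): 318+445 > 709 → valid
(244,346,528): 244+346 > 528 → valid
(34,253,293): 34+253 ≤ 293 → not valid
(240,266,293): 240+266 > 293 → valid
5 of the 6 triples form a triangle.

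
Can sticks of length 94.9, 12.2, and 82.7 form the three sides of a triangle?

The two shorter sides sum to 94.9, exactly equal to the longest side 94.9.
That gives only a degenerate (flat) triangle — the inequality must be strict.

No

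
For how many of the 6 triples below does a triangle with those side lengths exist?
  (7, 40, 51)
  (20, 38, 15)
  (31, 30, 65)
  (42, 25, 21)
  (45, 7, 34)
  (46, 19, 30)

2

(7,40,51): 7+40 ≤ 51 → not valid
(15,20,38): 15+20 ≤ 38 → not valid
(30,31,65): 30+31 ≤ 65 → not valid
(21,25,42): 21+25 > 42 → valid
(7,34,45): 7+34 ≤ 45 → not valid
(19,30,46): 19+30 > 46 → valid
2 of the 6 triples form a triangle.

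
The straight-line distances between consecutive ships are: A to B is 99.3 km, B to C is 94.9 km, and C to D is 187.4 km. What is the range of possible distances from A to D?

The maximum is all hops collinear in one direction: 99.3 + 94.9 + 187.4 = 381.6.
The longest hop is 187.4; the others sum to 194.2. Since 187.4 ≤ 194.2, the path can fold back on itself completely, so the minimum distance is 0.

0 ≤ AD ≤ 381.6 km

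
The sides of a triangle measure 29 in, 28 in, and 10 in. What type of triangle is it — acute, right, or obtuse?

Compare the square of the longest side to the sum of squares of the other two: 10² + 28² = 884 > 841 = 29².

acute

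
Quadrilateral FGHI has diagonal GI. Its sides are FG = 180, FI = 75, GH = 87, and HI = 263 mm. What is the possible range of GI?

From triangle FGI: |180 − 75| < GI < 180 + 75, i.e. 105 < GI < 255.
From triangle HGI: 176 < GI < 350.
Both must hold, so GI lies in the intersection.

176 < GI < 255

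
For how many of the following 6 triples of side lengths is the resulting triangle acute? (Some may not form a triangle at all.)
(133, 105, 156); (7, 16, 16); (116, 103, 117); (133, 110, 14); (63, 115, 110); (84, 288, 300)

4

(133,105,156): 105²+133² = 28714 > 24336 = 156² → acute
(7,16,16): 7²+16² = 305 > 256 = 16² → acute
(116,103,117): 103²+116² = 24065 > 13689 = 117² → acute
(133,110,14): 14+110 ≤ 133, not a triangle
(63,115,110): 63²+110² = 16069 > 13225 = 115² → acute
(84,288,300): 84²+288² = 90000 = 300² → right
4 of the 6 are acute.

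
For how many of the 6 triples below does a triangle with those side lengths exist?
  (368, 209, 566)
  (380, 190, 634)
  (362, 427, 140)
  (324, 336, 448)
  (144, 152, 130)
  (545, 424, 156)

5

(209,368,566): 209+368 > 566 → valid
(190,380,634): 190+380 ≤ 634 → not valid
(140,362,427): 140+362 > 427 → valid
(324,336,448): 324+336 > 448 → valid
(130,144,152): 130+144 > 152 → valid
(156,424,545): 156+424 > 545 → valid
5 of the 6 triples form a triangle.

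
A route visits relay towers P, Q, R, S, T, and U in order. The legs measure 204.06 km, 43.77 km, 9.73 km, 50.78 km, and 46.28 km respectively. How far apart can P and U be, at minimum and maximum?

53.50 ≤ PU ≤ 354.62 km

The maximum is all hops collinear in one direction: 204.06 + 43.77 + 9.73 + 50.78 + 46.28 = 354.62.
The longest hop is 204.06; the others sum to 150.56. Folding the others back against it leaves at least 204.06 − 150.56 = 53.50.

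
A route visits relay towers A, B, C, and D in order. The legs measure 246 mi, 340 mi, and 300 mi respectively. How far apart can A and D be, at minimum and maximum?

0 ≤ AD ≤ 886 mi

The maximum is all hops collinear in one direction: 246 + 340 + 300 = 886.
The longest hop is 340; the others sum to 546. Since 340 ≤ 546, the path can fold back on itself completely, so the minimum distance is 0.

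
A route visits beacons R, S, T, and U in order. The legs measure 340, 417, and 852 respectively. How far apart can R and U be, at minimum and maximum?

The maximum is all hops collinear in one direction: 340 + 417 + 852 = 1609.
The longest hop is 852; the others sum to 757. Folding the others back against it leaves at least 852 − 757 = 95.

95 ≤ RU ≤ 1609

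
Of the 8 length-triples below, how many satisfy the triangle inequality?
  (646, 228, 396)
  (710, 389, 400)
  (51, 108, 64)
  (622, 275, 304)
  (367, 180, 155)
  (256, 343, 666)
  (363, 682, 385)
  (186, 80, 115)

4

(228,396,646): 228+396 ≤ 646 → not valid
(389,400,710): 389+400 > 710 → valid
(51,64,108): 51+64 > 108 → valid
(275,304,622): 275+304 ≤ 622 → not valid
(155,180,367): 155+180 ≤ 367 → not valid
(256,343,666): 256+343 ≤ 666 → not valid
(363,385,682): 363+385 > 682 → valid
(80,115,186): 80+115 > 186 → valid
4 of the 8 triples form a triangle.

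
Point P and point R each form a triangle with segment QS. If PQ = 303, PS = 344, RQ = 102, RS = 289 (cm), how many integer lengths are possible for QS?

203

From triangle PQS: 41 < QS < 647.
From triangle RQS: 187 < QS < 391.
Intersection: 187 < QS < 391, so integers 188 through 390: 203 values.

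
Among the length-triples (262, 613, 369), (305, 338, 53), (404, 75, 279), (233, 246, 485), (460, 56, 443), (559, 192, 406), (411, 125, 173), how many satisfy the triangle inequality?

(262,369,613): 262+369 > 613 → valid
(53,305,338): 53+305 > 338 → valid
(75,279,404): 75+279 ≤ 404 → not valid
(233,246,485): 233+246 ≤ 485 → not valid
(56,443,460): 56+443 > 460 → valid
(192,406,559): 192+406 > 559 → valid
(125,173,411): 125+173 ≤ 411 → not valid
4 of the 7 triples form a triangle.

4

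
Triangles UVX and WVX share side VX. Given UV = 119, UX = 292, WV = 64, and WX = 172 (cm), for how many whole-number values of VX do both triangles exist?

From triangle UVX: 173 < VX < 411.
From triangle WVX: 108 < VX < 236.
Intersection: 173 < VX < 236, so integers 174 through 235: 62 values.

62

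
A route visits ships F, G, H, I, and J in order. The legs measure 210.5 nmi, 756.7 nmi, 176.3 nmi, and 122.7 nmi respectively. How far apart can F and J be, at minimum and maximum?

247.2 ≤ FJ ≤ 1266.2 nmi

The maximum is all hops collinear in one direction: 210.5 + 756.7 + 176.3 + 122.7 = 1266.2.
The longest hop is 756.7; the others sum to 509.5. Folding the others back against it leaves at least 756.7 − 509.5 = 247.2.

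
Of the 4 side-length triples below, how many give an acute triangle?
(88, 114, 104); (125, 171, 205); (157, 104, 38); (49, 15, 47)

3

(88,114,104): 88²+104² = 18560 > 12996 = 114² → acute
(125,171,205): 125²+171² = 44866 > 42025 = 205² → acute
(157,104,38): 38+104 ≤ 157, not a triangle
(49,15,47): 15²+47² = 2434 > 2401 = 49² → acute
3 of the 4 are acute.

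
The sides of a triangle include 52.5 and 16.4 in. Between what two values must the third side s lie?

By the triangle inequality, s must be less than 52.5 + 16.4 = 68.9 and greater than |52.5 − 16.4| = 36.1.

36.1 < s < 68.9 (in)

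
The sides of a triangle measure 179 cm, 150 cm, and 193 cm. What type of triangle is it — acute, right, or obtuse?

acute

Compare the square of the longest side to the sum of squares of the other two: 150² + 179² = 54541 > 37249 = 193².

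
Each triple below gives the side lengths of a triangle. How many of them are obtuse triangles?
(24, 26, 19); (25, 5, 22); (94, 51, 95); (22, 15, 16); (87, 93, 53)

2

(24,26,19): 19²+24² = 937 > 676 = 26² → acute
(25,5,22): 5²+22² = 509 < 625 = 25² → obtuse
(94,51,95): 51²+94² = 11437 > 9025 = 95² → acute
(22,15,16): 15²+16² = 481 < 484 = 22² → obtuse
(87,93,53): 53²+87² = 10378 > 8649 = 93² → acute
2 of the 5 are obtuse.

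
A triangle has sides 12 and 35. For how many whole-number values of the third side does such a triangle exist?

23

The third side lies in the open interval (23, 47).
Integers from 24 to 46 inclusive: 46 − 24 + 1 = 23.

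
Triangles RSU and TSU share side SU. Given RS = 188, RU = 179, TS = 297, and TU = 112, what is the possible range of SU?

From triangle RSU: |188 − 179| < SU < 188 + 179, i.e. 9 < SU < 367.
From triangle TSU: 185 < SU < 409.
Both must hold, so SU lies in the intersection.

185 < SU < 367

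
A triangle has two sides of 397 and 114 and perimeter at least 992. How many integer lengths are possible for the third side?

Triangle inequality: 283 < x < 511. Perimeter ≥ 992 gives x ≥ 992 − 397 − 114 = 481.
So 481 ≤ x < 511; integers 481 through 510: 30 values.

30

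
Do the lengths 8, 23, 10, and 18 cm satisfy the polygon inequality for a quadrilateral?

A quadrilateral exists iff every side is shorter than the sum of the others — equivalently, the longest side is less than the sum of the rest.
Longest side 23 < 36 (sum of the remaining 3), so yes.

Yes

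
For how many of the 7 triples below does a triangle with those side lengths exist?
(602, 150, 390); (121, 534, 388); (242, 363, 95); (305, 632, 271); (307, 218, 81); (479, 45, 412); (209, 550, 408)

(150,390,602): 150+390 ≤ 602 → not valid
(121,388,534): 121+388 ≤ 534 → not valid
(95,242,363): 95+242 ≤ 363 → not valid
(271,305,632): 271+305 ≤ 632 → not valid
(81,218,307): 81+218 ≤ 307 → not valid
(45,412,479): 45+412 ≤ 479 → not valid
(209,408,550): 209+408 > 550 → valid
1 of the 7 triples forms a triangle.

1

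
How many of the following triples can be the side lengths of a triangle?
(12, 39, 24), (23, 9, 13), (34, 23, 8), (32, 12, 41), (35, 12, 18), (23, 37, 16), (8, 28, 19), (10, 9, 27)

(12,24,39): 12+24 ≤ 39 → not valid
(9,13,23): 9+13 ≤ 23 → not valid
(8,23,34): 8+23 ≤ 34 → not valid
(12,32,41): 12+32 > 41 → valid
(12,18,35): 12+18 ≤ 35 → not valid
(16,23,37): 16+23 > 37 → valid
(8,19,28): 8+19 ≤ 28 → not valid
(9,10,27): 9+10 ≤ 27 → not valid
2 of the 8 triples form a triangle.

2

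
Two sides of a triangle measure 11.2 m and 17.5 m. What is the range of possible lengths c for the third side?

6.3 < c < 28.7 (m)

By the triangle inequality, c must be less than 11.2 + 17.5 = 28.7 and greater than |11.2 − 17.5| = 6.3.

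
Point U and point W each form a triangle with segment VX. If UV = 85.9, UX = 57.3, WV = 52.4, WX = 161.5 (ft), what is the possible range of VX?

109.1 < VX < 143.2

From triangle UVX: |85.9 − 57.3| < VX < 85.9 + 57.3, i.e. 28.6 < VX < 143.2.
From triangle WVX: 109.1 < VX < 213.9.
Both must hold, so VX lies in the intersection.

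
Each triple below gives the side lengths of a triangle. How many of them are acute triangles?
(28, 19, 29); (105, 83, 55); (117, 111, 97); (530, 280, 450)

(28,19,29): 19²+28² = 1145 > 841 = 29² → acute
(105,83,55): 55²+83² = 9914 < 11025 = 105² → obtuse
(117,111,97): 97²+111² = 21730 > 13689 = 117² → acute
(530,280,450): 280²+450² = 280900 = 530² → right
2 of the 4 are acute.

2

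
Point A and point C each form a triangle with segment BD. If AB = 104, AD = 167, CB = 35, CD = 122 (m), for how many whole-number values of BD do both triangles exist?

69

From triangle ABD: 63 < BD < 271.
From triangle CBD: 87 < BD < 157.
Intersection: 87 < BD < 157, so integers 88 through 156: 69 values.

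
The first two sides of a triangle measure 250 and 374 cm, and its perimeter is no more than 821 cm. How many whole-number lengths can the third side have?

73

Triangle inequality: 124 < x < 624. Perimeter ≤ 821 gives x ≤ 821 − 250 − 374 = 197.
So 124 < x ≤ 197; integers 125 through 197: 73 values.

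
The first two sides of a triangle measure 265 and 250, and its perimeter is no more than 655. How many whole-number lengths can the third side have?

125

Triangle inequality: 15 < x < 515. Perimeter ≤ 655 gives x ≤ 655 − 265 − 250 = 140.
So 15 < x ≤ 140; integers 16 through 140: 125 values.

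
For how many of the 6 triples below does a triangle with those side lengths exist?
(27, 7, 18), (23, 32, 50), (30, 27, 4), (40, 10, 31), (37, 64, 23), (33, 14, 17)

(7,18,27): 7+18 ≤ 27 → not valid
(23,32,50): 23+32 > 50 → valid
(4,27,30): 4+27 > 30 → valid
(10,31,40): 10+31 > 40 → valid
(23,37,64): 23+37 ≤ 64 → not valid
(14,17,33): 14+17 ≤ 33 → not valid
3 of the 6 triples form a triangle.

3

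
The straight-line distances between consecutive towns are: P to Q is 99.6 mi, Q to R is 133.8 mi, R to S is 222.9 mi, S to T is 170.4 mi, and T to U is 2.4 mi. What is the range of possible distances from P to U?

0 ≤ PU ≤ 629.1 mi

The maximum is all hops collinear in one direction: 99.6 + 133.8 + 222.9 + 170.4 + 2.4 = 629.1.
The longest hop is 222.9; the others sum to 406.2. Since 222.9 ≤ 406.2, the path can fold back on itself completely, so the minimum distance is 0.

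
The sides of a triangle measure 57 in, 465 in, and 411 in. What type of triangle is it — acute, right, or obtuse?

obtuse

Compare the square of the longest side to the sum of squares of the other two: 57² + 411² = 172170 < 216225 = 465².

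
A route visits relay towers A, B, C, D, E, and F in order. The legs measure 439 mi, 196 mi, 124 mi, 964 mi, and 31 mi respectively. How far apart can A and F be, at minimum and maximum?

174 ≤ AF ≤ 1754 mi

The maximum is all hops collinear in one direction: 439 + 196 + 124 + 964 + 31 = 1754.
The longest hop is 964; the others sum to 790. Folding the others back against it leaves at least 964 − 790 = 174.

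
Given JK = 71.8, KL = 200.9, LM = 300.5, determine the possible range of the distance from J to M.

27.8 ≤ JM ≤ 573.2

The maximum is all hops collinear in one direction: 71.8 + 200.9 + 300.5 = 573.2.
The longest hop is 300.5; the others sum to 272.7. Folding the others back against it leaves at least 300.5 − 272.7 = 27.8.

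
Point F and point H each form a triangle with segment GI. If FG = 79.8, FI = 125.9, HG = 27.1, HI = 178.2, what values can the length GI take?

151.1 < GI < 205.3

From triangle FGI: |79.8 − 125.9| < GI < 79.8 + 125.9, i.e. 46.1 < GI < 205.7.
From triangle HGI: 151.1 < GI < 205.3.
Both must hold, so GI lies in the intersection.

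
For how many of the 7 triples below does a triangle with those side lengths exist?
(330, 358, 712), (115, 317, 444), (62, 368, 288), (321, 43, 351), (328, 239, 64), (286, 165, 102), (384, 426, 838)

(330,358,712): 330+358 ≤ 712 → not valid
(115,317,444): 115+317 ≤ 444 → not valid
(62,288,368): 62+288 ≤ 368 → not valid
(43,321,351): 43+321 > 351 → valid
(64,239,328): 64+239 ≤ 328 → not valid
(102,165,286): 102+165 ≤ 286 → not valid
(384,426,838): 384+426 ≤ 838 → not valid
1 of the 7 triples forms a triangle.

1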